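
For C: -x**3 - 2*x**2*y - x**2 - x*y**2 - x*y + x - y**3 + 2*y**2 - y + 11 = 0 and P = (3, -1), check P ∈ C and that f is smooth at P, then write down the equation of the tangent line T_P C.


Tangent line at P: -20*x - 23*y + 37 = 0.

Step 1: f(3, -1) = 0, so P lies on C.
Step 2: partial derivatives
  f_x(x, y) = -3*x**2 - 4*x*y - 2*x - y**2 - y + 1, f_y(x, y) = -2*x**2 - 2*x*y - x - 3*y**2 + 4*y - 1.
  f_x(P) = -20, f_y(P) = -23 (gradient nonzero, so P is smooth).
Step 3: tangent line at P: -20·(x − 3) + -23·(y − -1) = 0.
Expanding: -20*x - 23*y + 37 = 0.


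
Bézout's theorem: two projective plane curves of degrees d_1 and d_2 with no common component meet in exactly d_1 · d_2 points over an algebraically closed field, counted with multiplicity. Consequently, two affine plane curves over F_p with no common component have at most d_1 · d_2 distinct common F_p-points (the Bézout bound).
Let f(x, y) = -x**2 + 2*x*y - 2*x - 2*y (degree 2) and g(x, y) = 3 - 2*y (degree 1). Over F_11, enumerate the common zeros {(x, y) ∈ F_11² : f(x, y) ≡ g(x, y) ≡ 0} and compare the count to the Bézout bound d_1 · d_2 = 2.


Common zeros: {(6, 7)}; count = 1; Bézout bound = 2.

deg(f) = 2, deg(g) = 1, so Bézout bound = 2.
Scan x ∈ F_11. For each x, list the y ∈ F_11 with f(x, y) ≡ 0 and those with g(x, y) ≡ 0 (mod 11); the common zeros in that column are the intersection.
  x = 0: f ≡ 0 at y ∈ {0}; g ≡ 0 at y ∈ {7}; common: ∅.
  x = 1: f ≡ 0 at y ∈ ∅; g ≡ 0 at y ∈ {7}; common: ∅.
  x = 2: f ≡ 0 at y ∈ {4}; g ≡ 0 at y ∈ {7}; common: ∅.
  x = 3: f ≡ 0 at y ∈ {1}; g ≡ 0 at y ∈ {7}; common: ∅.
  x = 4: f ≡ 0 at y ∈ {4}; g ≡ 0 at y ∈ {7}; common: ∅.
  x = 5: f ≡ 0 at y ∈ {3}; g ≡ 0 at y ∈ {7}; common: ∅.
  x = 6: f ≡ 0 at y ∈ {7}; g ≡ 0 at y ∈ {7}; common: {7}.
  x = 7: f ≡ 0 at y ∈ {8}; g ≡ 0 at y ∈ {7}; common: ∅.
  x = 8: f ≡ 0 at y ∈ {1}; g ≡ 0 at y ∈ {7}; common: ∅.
  x = 9: f ≡ 0 at y ∈ {0}; g ≡ 0 at y ∈ {7}; common: ∅.
  x = 10: f ≡ 0 at y ∈ {3}; g ≡ 0 at y ∈ {7}; common: ∅.
Collecting: common zeros = {(6, 7)}, so the count is 1.
Comparison with the Bézout bound: 1 ≤ 2 = deg(f)·deg(g), as expected for curves with no common component (the affine F_11-count falls short of the bound because intersections may lie at infinity, over extension fields, or carry multiplicity).


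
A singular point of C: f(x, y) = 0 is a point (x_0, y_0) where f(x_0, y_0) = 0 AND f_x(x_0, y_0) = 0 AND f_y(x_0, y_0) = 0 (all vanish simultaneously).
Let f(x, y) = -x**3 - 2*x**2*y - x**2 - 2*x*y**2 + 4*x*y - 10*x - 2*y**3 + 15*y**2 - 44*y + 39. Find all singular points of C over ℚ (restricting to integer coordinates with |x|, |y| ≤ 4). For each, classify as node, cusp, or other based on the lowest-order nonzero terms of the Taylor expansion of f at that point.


Singular points: {(-2, 3)}; classification: node.

Compute partial derivatives:
  f_x = -3*x**2 - 4*x*y - 2*x - 2*y**2 + 4*y - 10.
  f_y = -2*x**2 - 4*x*y + 4*x - 6*y**2 + 30*y - 44.
Scan x_0 ∈ {−4, ..., 4}. For each x_0, f_y(x_0, y) is a polynomial in y; find its integer roots y ∈ {−4, ..., 4}, then test f_x and f at those candidates.
  x = -4: f_y(-4, y) = -6*y**2 + 46*y - 92; no integer root y with |y| ≤ 4.
  x = -3: f_y(-3, y) = -6*y**2 + 42*y - 74; no integer root y with |y| ≤ 4.
  x = -2: f_y(-2, y) = -6*y**2 + 38*y - 60; vanishes at y ∈ {3}. (-2, 3): f_x = 0, f = 0 — SINGULAR.
  x = -1: f_y(-1, y) = -6*y**2 + 34*y - 50; no integer root y with |y| ≤ 4.
  x = 0: f_y(0, y) = -6*y**2 + 30*y - 44; no integer root y with |y| ≤ 4.
  x = 1: f_y(1, y) = -6*y**2 + 26*y - 42; no integer root y with |y| ≤ 4.
  x = 2: f_y(2, y) = -6*y**2 + 22*y - 44; no integer root y with |y| ≤ 4.
  x = 3: f_y(3, y) = -6*y**2 + 18*y - 50; no integer root y with |y| ≤ 4.
  x = 4: f_y(4, y) = -6*y**2 + 14*y - 60; no integer root y with |y| ≤ 4.
Only singular point on the grid: (-2, 3).
Classify: substitute x = -2 + u, y = 3 + v and expand: f = -u**3 - 2*u**2*v - u**2 - 2*u*v**2 - 2*v**3 + v**2.
No constant or linear terms (consistent with a singular point). Quadratic part: -u**2 + v**2. Cubic part: -u**3 - 2*u**2*v - 2*u*v**2 - 2*v**3.
The quadratic part v**2 - u**2 = (v − u)(v + u) splits into two distinct linear factors, so there are two distinct tangent lines y − 3 = ±(x − -2) — this is a node (ordinary double point).
Classification: node.


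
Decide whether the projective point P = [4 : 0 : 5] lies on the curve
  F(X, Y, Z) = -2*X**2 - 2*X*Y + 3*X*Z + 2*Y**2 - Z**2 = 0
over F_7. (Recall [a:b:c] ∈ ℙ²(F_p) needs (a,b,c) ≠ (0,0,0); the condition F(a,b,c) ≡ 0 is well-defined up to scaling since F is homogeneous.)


F(4,0,5) ≡ 3 (mod 7); P is NOT on the curve.

Evaluate F(4, 0, 5) term-by-term (mod 7).
  -2*X**2 ↦ -2·16·1·1 = -32
  -2*X*Y ↦ -2·4·0·1 = 0
  3*X*Z ↦ 3·4·1·5 = 60
  2*Y**2 ↦ 2·1·0·1 = 0
  -Z**2 ↦ -1·1·1·25 = -25
Sum: F(4, 0, 5) = (-32) + (0) + (60) + (0) + (-25) = 3.
Reducing mod 7: 3 ≡ 3 (mod 7).
Since F(a, b, c) ≡ 3 ≠ 0 (mod 7), P does NOT lie on the curve.


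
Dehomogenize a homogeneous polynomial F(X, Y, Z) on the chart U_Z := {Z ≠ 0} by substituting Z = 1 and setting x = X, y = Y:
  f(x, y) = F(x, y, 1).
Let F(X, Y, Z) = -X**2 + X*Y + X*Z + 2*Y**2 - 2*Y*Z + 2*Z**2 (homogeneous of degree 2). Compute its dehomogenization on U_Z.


f(x, y) = -x**2 + x*y + x + 2*y**2 - 2*y + 2

On U_Z we set Z = 1. Each monomial c·X^i·Y^j·Z^k in F becomes c·x^i·y^j·1^k = c·x^i·y^j.
Substituting Z = 1: F(X, Y, 1) = -x**2 + x*y + x + 2*y**2 - 2*y + 2.
Note: deg(f) ≤ deg(F) = 2; strict inequality happens when F is divisible by Z (lost terms).


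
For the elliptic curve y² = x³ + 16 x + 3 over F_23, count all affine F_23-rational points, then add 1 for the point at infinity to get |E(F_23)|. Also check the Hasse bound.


Affine points = {(0, 7), (0, 16), (3, 3), (3, 20), (4, 4), (4, 19), (5, 1), (5, 22), (6, 4), (6, 19), (9, 5), (9, 18), (10, 6), (10, 17), (13, 4), (13, 19), (14, 2), (14, 21), (16, 10), (16, 13), (17, 6), (17, 17), (19, 6), (19, 17), (21, 3), (21, 20), (22, 3), (22, 20)}; affine count = 28; |E(F_23)| = 29.

Discriminant check: Δ ∝ 4a³ + 27b² = 4·16³ + 27·3² = 4·4096 + 27·9 ≡ 21 (mod 23). Nonzero ⇒ E is nonsingular.
For each x ∈ F_23, compute rhs = x³ + 16·x + 3 mod 23, then count y ∈ F_23 with y² ≡ rhs.
  x = 0: rhs = 3, matching y values: 7, 16 (2 points).
  x = 1: rhs = 20, matching y values: none (0 points).
  x = 2: rhs = 20, matching y values: none (0 points).
  x = 3: rhs = 9, matching y values: 3, 20 (2 points).
  x = 4: rhs = 16, matching y values: 4, 19 (2 points).
  x = 5: rhs = 1, matching y values: 1, 22 (2 points).
  x = 6: rhs = 16, matching y values: 4, 19 (2 points).
  x = 7: rhs = 21, matching y values: none (0 points).
  x = 8: rhs = 22, matching y values: none (0 points).
  x = 9: rhs = 2, matching y values: 5, 18 (2 points).
  x = 10: rhs = 13, matching y values: 6, 17 (2 points).
  x = 11: rhs = 15, matching y values: none (0 points).
  x = 12: rhs = 14, matching y values: none (0 points).
  x = 13: rhs = 16, matching y values: 4, 19 (2 points).
  x = 14: rhs = 4, matching y values: 2, 21 (2 points).
  x = 15: rhs = 7, matching y values: none (0 points).
  x = 16: rhs = 8, matching y values: 10, 13 (2 points).
  x = 17: rhs = 13, matching y values: 6, 17 (2 points).
  x = 18: rhs = 5, matching y values: none (0 points).
  x = 19: rhs = 13, matching y values: 6, 17 (2 points).
  x = 20: rhs = 20, matching y values: none (0 points).
  x = 21: rhs = 9, matching y values: 3, 20 (2 points).
  x = 22: rhs = 9, matching y values: 3, 20 (2 points).
Total affine count: 28.
Full point count |E(F_23)| = 28 + 1 = 29.
Hasse bound: |29 − (23+1)| = |5| = 5 ≤ 2√23 ≈ 9.5917 ✓.


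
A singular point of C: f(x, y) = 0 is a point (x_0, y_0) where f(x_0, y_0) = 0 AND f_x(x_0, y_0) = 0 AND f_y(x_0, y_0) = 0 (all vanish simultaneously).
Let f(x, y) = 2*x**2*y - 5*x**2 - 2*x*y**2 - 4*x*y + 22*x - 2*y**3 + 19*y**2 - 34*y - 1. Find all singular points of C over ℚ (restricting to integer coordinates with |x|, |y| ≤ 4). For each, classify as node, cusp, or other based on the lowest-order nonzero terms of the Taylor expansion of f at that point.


Singular points: {(3, 2)}; classification: node.

Compute partial derivatives:
  f_x = 4*x*y - 10*x - 2*y**2 - 4*y + 22.
  f_y = 2*x**2 - 4*x*y - 4*x - 6*y**2 + 38*y - 34.
Scan x_0 ∈ {−4, ..., 4}. For each x_0, f_y(x_0, y) is a polynomial in y; find its integer roots y ∈ {−4, ..., 4}, then test f_x and f at those candidates.
  x = -4: f_y(-4, y) = -6*y**2 + 54*y + 14; no integer root y with |y| ≤ 4.
  x = -3: f_y(-3, y) = -6*y**2 + 50*y - 4; no integer root y with |y| ≤ 4.
  x = -2: f_y(-2, y) = -6*y**2 + 46*y - 18; no integer root y with |y| ≤ 4.
  x = -1: f_y(-1, y) = -6*y**2 + 42*y - 28; no integer root y with |y| ≤ 4.
  x = 0: f_y(0, y) = -6*y**2 + 38*y - 34; no integer root y with |y| ≤ 4.
  x = 1: f_y(1, y) = -6*y**2 + 34*y - 36; no integer root y with |y| ≤ 4.
  x = 2: f_y(2, y) = -6*y**2 + 30*y - 34; no integer root y with |y| ≤ 4.
  x = 3: f_y(3, y) = -6*y**2 + 26*y - 28; vanishes at y ∈ {2}. (3, 2): f_x = 0, f = 0 — SINGULAR.
  x = 4: f_y(4, y) = -6*y**2 + 22*y - 18; no integer root y with |y| ≤ 4.
Only singular point on the grid: (3, 2).
Classify: substitute x = 3 + u, y = 2 + v and expand: f = 2*u**2*v - u**2 - 2*u*v**2 - 2*v**3 + v**2.
No constant or linear terms (consistent with a singular point). Quadratic part: -u**2 + v**2. Cubic part: 2*u**2*v - 2*u*v**2 - 2*v**3.
The quadratic part v**2 - u**2 = (v − u)(v + u) splits into two distinct linear factors, so there are two distinct tangent lines y − 2 = ±(x − 3) — this is a node (ordinary double point).
Classification: node.


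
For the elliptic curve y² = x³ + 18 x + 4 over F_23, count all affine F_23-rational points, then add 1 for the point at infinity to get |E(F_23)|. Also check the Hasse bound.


Affine points = {(0, 2), (0, 21), (1, 0), (2, 5), (2, 18), (3, 4), (3, 19), (4, 5), (4, 18), (5, 9), (5, 14), (6, 11), (6, 12), (7, 6), (7, 17), (8, 4), (8, 19), (12, 4), (12, 19), (16, 8), (16, 15), (17, 5), (17, 18), (19, 11), (19, 12), (21, 11), (21, 12), (22, 10), (22, 13)}; affine count = 29; |E(F_23)| = 30.

Discriminant check: Δ ∝ 4a³ + 27b² = 4·18³ + 27·4² = 4·5832 + 27·16 ≡ 1 (mod 23). Nonzero ⇒ E is nonsingular.
For each x ∈ F_23, compute rhs = x³ + 18·x + 4 mod 23, then count y ∈ F_23 with y² ≡ rhs.
  x = 0: rhs = 4, matching y values: 2, 21 (2 points).
  x = 1: rhs = 0, matching y values: 0 (1 points).
  x = 2: rhs = 2, matching y values: 5, 18 (2 points).
  x = 3: rhs = 16, matching y values: 4, 19 (2 points).
  x = 4: rhs = 2, matching y values: 5, 18 (2 points).
  x = 5: rhs = 12, matching y values: 9, 14 (2 points).
  x = 6: rhs = 6, matching y values: 11, 12 (2 points).
  x = 7: rhs = 13, matching y values: 6, 17 (2 points).
  x = 8: rhs = 16, matching y values: 4, 19 (2 points).
  x = 9: rhs = 21, matching y values: none (0 points).
  x = 10: rhs = 11, matching y values: none (0 points).
  x = 11: rhs = 15, matching y values: none (0 points).
  x = 12: rhs = 16, matching y values: 4, 19 (2 points).
  x = 13: rhs = 20, matching y values: none (0 points).
  x = 14: rhs = 10, matching y values: none (0 points).
  x = 15: rhs = 15, matching y values: none (0 points).
  x = 16: rhs = 18, matching y values: 8, 15 (2 points).
  x = 17: rhs = 2, matching y values: 5, 18 (2 points).
  x = 18: rhs = 19, matching y values: none (0 points).
  x = 19: rhs = 6, matching y values: 11, 12 (2 points).
  x = 20: rhs = 15, matching y values: none (0 points).
  x = 21: rhs = 6, matching y values: 11, 12 (2 points).
  x = 22: rhs = 8, matching y values: 10, 13 (2 points).
Total affine count: 29.
Full point count |E(F_23)| = 29 + 1 = 30.
Hasse bound: |30 − (23+1)| = |6| = 6 ≤ 2√23 ≈ 9.5917 ✓.


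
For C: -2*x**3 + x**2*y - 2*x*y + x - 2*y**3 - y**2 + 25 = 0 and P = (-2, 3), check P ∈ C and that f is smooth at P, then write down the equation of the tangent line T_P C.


Tangent line at P: -41*x - 52*y + 74 = 0.

Step 1: f(-2, 3) = 0, so P lies on C.
Step 2: partial derivatives
  f_x(x, y) = -6*x**2 + 2*x*y - 2*y + 1, f_y(x, y) = x**2 - 2*x - 6*y**2 - 2*y.
  f_x(P) = -41, f_y(P) = -52 (gradient nonzero, so P is smooth).
Step 3: tangent line at P: -41·(x − -2) + -52·(y − 3) = 0.
Expanding: -41*x - 52*y + 74 = 0.


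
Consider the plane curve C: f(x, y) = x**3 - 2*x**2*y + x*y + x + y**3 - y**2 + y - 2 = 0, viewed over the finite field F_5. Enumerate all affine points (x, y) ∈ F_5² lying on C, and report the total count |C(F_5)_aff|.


Affine F_5-points: {(0, 4), (1, 0), (1, 1), (3, 4)}; count = 4.

For each of the 25 pairs (x, y) ∈ F_5², evaluate f(x, y) mod 5. Record the zeros.
  x = 0: [0↦3, 1↦4, 2↦4, 3↦4, 4↦0]  zeros at y ∈ {4}
  x = 1: [0↦0, 1↦0, 2↦4, 3↦3, 4↦3]  zeros at y ∈ {0, 1}
  x = 2: [0↦3, 1↦3, 2↦2, 3↦1, 4↦1]  zeros at y ∈ ∅
  x = 3: [0↦3, 1↦4, 2↦4, 3↦4, 4↦0]  zeros at y ∈ {4}
  x = 4: [0↦1, 1↦4, 2↦1, 3↦3, 4↦1]  zeros at y ∈ ∅
Collecting zeros: affine points = {(0, 4), (1, 0), (1, 1), (3, 4)}.
Total count |C(F_5)_aff| = 4.


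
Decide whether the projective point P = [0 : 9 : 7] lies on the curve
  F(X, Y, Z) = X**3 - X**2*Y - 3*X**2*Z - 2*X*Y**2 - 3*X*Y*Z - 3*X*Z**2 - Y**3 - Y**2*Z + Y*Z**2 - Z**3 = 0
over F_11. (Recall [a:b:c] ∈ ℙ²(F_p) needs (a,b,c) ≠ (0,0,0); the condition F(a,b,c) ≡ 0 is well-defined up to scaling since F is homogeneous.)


F(0,9,7) ≡ 1 (mod 11); P is NOT on the curve.

Evaluate F(0, 9, 7) term-by-term (mod 11).
  X**3 ↦ 1·0·1·1 = 0
  -X**2*Y ↦ -1·0·9·1 = 0
  -3*X**2*Z ↦ -3·0·1·7 = 0
  -2*X*Y**2 ↦ -2·0·81·1 = 0
  -3*X*Y*Z ↦ -3·0·9·7 = 0
  -3*X*Z**2 ↦ -3·0·1·49 = 0
  -Y**3 ↦ -1·1·729·1 = -729
  -Y**2*Z ↦ -1·1·81·7 = -567
  Y*Z**2 ↦ 1·1·9·49 = 441
  -Z**3 ↦ -1·1·1·343 = -343
Sum: F(0, 9, 7) = (0) + (0) + (0) + (0) + (0) + (0) + (-729) + (-567) + (441) + (-343) = -1198.
Reducing mod 11: -1198 ≡ 1 (mod 11).
Since F(a, b, c) ≡ 1 ≠ 0 (mod 11), P does NOT lie on the curve.


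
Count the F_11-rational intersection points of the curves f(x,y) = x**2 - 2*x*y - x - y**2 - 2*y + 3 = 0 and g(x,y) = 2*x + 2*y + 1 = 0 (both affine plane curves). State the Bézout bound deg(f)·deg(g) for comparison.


Common zeros: {(2, 3), (3, 2)}; count = 2; Bézout bound = 2.

deg(f) = 2, deg(g) = 1, so Bézout bound = 2.
Scan x ∈ F_11. For each x, list the y ∈ F_11 with f(x, y) ≡ 0 and those with g(x, y) ≡ 0 (mod 11); the common zeros in that column are the intersection.
  x = 0: f ≡ 0 at y ∈ {1, 8}; g ≡ 0 at y ∈ {5}; common: ∅.
  x = 1: f ≡ 0 at y ∈ ∅; g ≡ 0 at y ∈ {4}; common: ∅.
  x = 2: f ≡ 0 at y ∈ {2, 3}; g ≡ 0 at y ∈ {3}; common: {3}.
  x = 3: f ≡ 0 at y ∈ {1, 2}; g ≡ 0 at y ∈ {2}; common: {2}.
  x = 4: f ≡ 0 at y ∈ ∅; g ≡ 0 at y ∈ {1}; common: ∅.
  x = 5: f ≡ 0 at y ∈ {3, 7}; g ≡ 0 at y ∈ {0}; common: ∅.
  x = 6: f ≡ 0 at y ∈ {0, 8}; g ≡ 0 at y ∈ {10}; common: ∅.
  x = 7: f ≡ 0 at y ∈ ∅; g ≡ 0 at y ∈ {9}; common: ∅.
  x = 8: f ≡ 0 at y ∈ ∅; g ≡ 0 at y ∈ {8}; common: ∅.
  x = 9: f ≡ 0 at y ∈ ∅; g ≡ 0 at y ∈ {7}; common: ∅.
  x = 10: f ≡ 0 at y ∈ {4, 7}; g ≡ 0 at y ∈ {6}; common: ∅.
Collecting: common zeros = {(2, 3), (3, 2)}, so the count is 2.
Comparison with the Bézout bound: 2 ≤ 2 = deg(f)·deg(g), as expected for curves with no common component (the bound is attained).


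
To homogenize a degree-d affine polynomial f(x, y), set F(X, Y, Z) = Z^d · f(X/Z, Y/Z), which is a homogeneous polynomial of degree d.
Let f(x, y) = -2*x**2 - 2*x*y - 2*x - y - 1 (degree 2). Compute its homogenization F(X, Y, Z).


F(X, Y, Z) = -2*X**2 - 2*X*Y - 2*X*Z - Y*Z - Z**2

deg(f) = 2.
Substitute x = X/Z, y = Y/Z into f, then multiply by Z^2.
  monomial -2·x^2·y^0 ↦ -2·X^2·Y^0·Z^0.
  monomial -2·x^1·y^1 ↦ -2·X^1·Y^1·Z^0.
  monomial -2·x^1·y^0 ↦ -2·X^1·Y^0·Z^1.
  monomial -1·x^0·y^1 ↦ -1·X^0·Y^1·Z^1.
  monomial -1·x^0·y^0 ↦ -1·X^0·Y^0·Z^2.
Collecting: F(X, Y, Z) = -2*X**2 - 2*X*Y - 2*X*Z - Y*Z - Z**2.


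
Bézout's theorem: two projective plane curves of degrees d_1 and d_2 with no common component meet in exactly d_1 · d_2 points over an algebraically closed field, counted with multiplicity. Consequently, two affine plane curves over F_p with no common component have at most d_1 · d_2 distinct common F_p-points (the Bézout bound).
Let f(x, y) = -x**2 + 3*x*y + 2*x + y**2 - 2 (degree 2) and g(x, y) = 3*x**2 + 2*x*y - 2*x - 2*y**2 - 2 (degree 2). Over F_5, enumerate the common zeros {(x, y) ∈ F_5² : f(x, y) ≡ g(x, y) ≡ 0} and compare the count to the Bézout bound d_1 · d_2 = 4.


Common zeros: {(2, 3)}; count = 1; Bézout bound = 4.

deg(f) = 2, deg(g) = 2, so Bézout bound = 4.
Scan x ∈ F_5. For each x, list the y ∈ F_5 with f(x, y) ≡ 0 and those with g(x, y) ≡ 0 (mod 5); the common zeros in that column are the intersection.
  x = 0: f ≡ 0 at y ∈ ∅; g ≡ 0 at y ∈ {2, 3}; common: ∅.
  x = 1: f ≡ 0 at y ∈ ∅; g ≡ 0 at y ∈ {2, 4}; common: ∅.
  x = 2: f ≡ 0 at y ∈ {1, 3}; g ≡ 0 at y ∈ {3, 4}; common: {3}.
  x = 3: f ≡ 0 at y ∈ {0, 1}; g ≡ 0 at y ∈ ∅; common: ∅.
  x = 4: f ≡ 0 at y ∈ {0, 3}; g ≡ 0 at y ∈ ∅; common: ∅.
Collecting: common zeros = {(2, 3)}, so the count is 1.
Comparison with the Bézout bound: 1 ≤ 4 = deg(f)·deg(g), as expected for curves with no common component (the affine F_5-count falls short of the bound because intersections may lie at infinity, over extension fields, or carry multiplicity).


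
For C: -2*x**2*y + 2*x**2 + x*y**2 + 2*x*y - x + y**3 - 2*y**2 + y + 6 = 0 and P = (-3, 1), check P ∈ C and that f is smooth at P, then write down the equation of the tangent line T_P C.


Tangent line at P: 2*x - 30*y + 36 = 0.

Step 1: f(-3, 1) = 0, so P lies on C.
Step 2: partial derivatives
  f_x(x, y) = -4*x*y + 4*x + y**2 + 2*y - 1, f_y(x, y) = -2*x**2 + 2*x*y + 2*x + 3*y**2 - 4*y + 1.
  f_x(P) = 2, f_y(P) = -30 (gradient nonzero, so P is smooth).
Step 3: tangent line at P: 2·(x − -3) + -30·(y − 1) = 0.
Expanding: 2*x - 30*y + 36 = 0.


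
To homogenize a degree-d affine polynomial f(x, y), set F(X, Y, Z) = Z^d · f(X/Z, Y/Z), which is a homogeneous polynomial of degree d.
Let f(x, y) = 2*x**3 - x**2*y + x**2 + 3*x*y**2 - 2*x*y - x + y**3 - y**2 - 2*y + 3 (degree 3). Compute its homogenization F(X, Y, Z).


F(X, Y, Z) = 2*X**3 - X**2*Y + X**2*Z + 3*X*Y**2 - 2*X*Y*Z - X*Z**2 + Y**3 - Y**2*Z - 2*Y*Z**2 + 3*Z**3

deg(f) = 3.
Substitute x = X/Z, y = Y/Z into f, then multiply by Z^3.
  monomial 2·x^3·y^0 ↦ 2·X^3·Y^0·Z^0.
  monomial -1·x^2·y^1 ↦ -1·X^2·Y^1·Z^0.
  monomial 1·x^2·y^0 ↦ 1·X^2·Y^0·Z^1.
  monomial 3·x^1·y^2 ↦ 3·X^1·Y^2·Z^0.
  monomial -2·x^1·y^1 ↦ -2·X^1·Y^1·Z^1.
  monomial -1·x^1·y^0 ↦ -1·X^1·Y^0·Z^2.
  monomial 1·x^0·y^3 ↦ 1·X^0·Y^3·Z^0.
  monomial -1·x^0·y^2 ↦ -1·X^0·Y^2·Z^1.
  monomial -2·x^0·y^1 ↦ -2·X^0·Y^1·Z^2.
  monomial 3·x^0·y^0 ↦ 3·X^0·Y^0·Z^3.
Collecting: F(X, Y, Z) = 2*X**3 - X**2*Y + X**2*Z + 3*X*Y**2 - 2*X*Y*Z - X*Z**2 + Y**3 - Y**2*Z - 2*Y*Z**2 + 3*Z**3.


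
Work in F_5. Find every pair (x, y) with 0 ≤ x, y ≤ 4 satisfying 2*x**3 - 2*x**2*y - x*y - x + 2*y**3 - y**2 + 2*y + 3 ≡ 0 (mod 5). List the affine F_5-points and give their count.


Affine F_5-points: {(2, 1), (3, 4), (4, 3)}; count = 3.

For each of the 25 pairs (x, y) ∈ F_5², evaluate f(x, y) mod 5. Record the zeros.
  x = 0: [0↦3, 1↦1, 2↦4, 3↦4, 4↦3]  zeros at y ∈ ∅
  x = 1: [0↦4, 1↦4, 2↦4, 3↦1, 4↦2]  zeros at y ∈ ∅
  x = 2: [0↦2, 1↦0, 2↦3, 3↦3, 4↦2]  zeros at y ∈ {1}
  x = 3: [0↦4, 1↦1, 2↦3, 3↦2, 4↦0]  zeros at y ∈ {4}
  x = 4: [0↦2, 1↦4, 2↦1, 3↦0, 4↦3]  zeros at y ∈ {3}
Collecting zeros: affine points = {(2, 1), (3, 4), (4, 3)}.
Total count |C(F_5)_aff| = 3.


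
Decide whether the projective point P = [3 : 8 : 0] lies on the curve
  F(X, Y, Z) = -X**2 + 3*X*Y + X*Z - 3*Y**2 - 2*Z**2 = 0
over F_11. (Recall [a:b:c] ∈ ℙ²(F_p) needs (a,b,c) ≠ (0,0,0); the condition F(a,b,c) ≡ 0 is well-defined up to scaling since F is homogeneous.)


F(3,8,0) ≡ 3 (mod 11); P is NOT on the curve.

Evaluate F(3, 8, 0) term-by-term (mod 11).
  -X**2 ↦ -1·9·1·1 = -9
  3*X*Y ↦ 3·3·8·1 = 72
  X*Z ↦ 1·3·1·0 = 0
  -3*Y**2 ↦ -3·1·64·1 = -192
  -2*Z**2 ↦ -2·1·1·0 = 0
Sum: F(3, 8, 0) = (-9) + (72) + (0) + (-192) + (0) = -129.
Reducing mod 11: -129 ≡ 3 (mod 11).
Since F(a, b, c) ≡ 3 ≠ 0 (mod 11), P does NOT lie on the curve.


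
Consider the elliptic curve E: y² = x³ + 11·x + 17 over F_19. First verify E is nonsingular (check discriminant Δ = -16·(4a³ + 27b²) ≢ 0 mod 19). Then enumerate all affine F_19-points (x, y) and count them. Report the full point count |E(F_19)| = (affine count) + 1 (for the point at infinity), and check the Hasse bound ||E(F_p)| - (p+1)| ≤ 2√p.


Affine points = {(0, 6), (0, 13), (2, 3), (2, 16), (3, 1), (3, 18), (4, 7), (4, 12), (5, 8), (5, 11), (7, 0), (8, 3), (8, 16), (9, 3), (9, 16), (10, 5), (10, 14), (11, 5), (11, 14), (13, 1), (13, 18), (15, 2), (15, 17), (17, 5), (17, 14), (18, 9), (18, 10)}; affine count = 27; |E(F_19)| = 28.

Discriminant check: Δ ∝ 4a³ + 27b² = 4·11³ + 27·17² = 4·1331 + 27·289 ≡ 17 (mod 19). Nonzero ⇒ E is nonsingular.
For each x ∈ F_19, compute rhs = x³ + 11·x + 17 mod 19, then count y ∈ F_19 with y² ≡ rhs.
  x = 0: rhs = 17, matching y values: 6, 13 (2 points).
  x = 1: rhs = 10, matching y values: none (0 points).
  x = 2: rhs = 9, matching y values: 3, 16 (2 points).
  x = 3: rhs = 1, matching y values: 1, 18 (2 points).
  x = 4: rhs = 11, matching y values: 7, 12 (2 points).
  x = 5: rhs = 7, matching y values: 8, 11 (2 points).
  x = 6: rhs = 14, matching y values: none (0 points).
  x = 7: rhs = 0, matching y values: 0 (1 points).
  x = 8: rhs = 9, matching y values: 3, 16 (2 points).
  x = 9: rhs = 9, matching y values: 3, 16 (2 points).
  x = 10: rhs = 6, matching y values: 5, 14 (2 points).
  x = 11: rhs = 6, matching y values: 5, 14 (2 points).
  x = 12: rhs = 15, matching y values: none (0 points).
  x = 13: rhs = 1, matching y values: 1, 18 (2 points).
  x = 14: rhs = 8, matching y values: none (0 points).
  x = 15: rhs = 4, matching y values: 2, 17 (2 points).
  x = 16: rhs = 14, matching y values: none (0 points).
  x = 17: rhs = 6, matching y values: 5, 14 (2 points).
  x = 18: rhs = 5, matching y values: 9, 10 (2 points).
Total affine count: 27.
Full point count |E(F_19)| = 27 + 1 = 28.
Hasse bound: |28 − (19+1)| = |8| = 8 ≤ 2√19 ≈ 8.7178 ✓.


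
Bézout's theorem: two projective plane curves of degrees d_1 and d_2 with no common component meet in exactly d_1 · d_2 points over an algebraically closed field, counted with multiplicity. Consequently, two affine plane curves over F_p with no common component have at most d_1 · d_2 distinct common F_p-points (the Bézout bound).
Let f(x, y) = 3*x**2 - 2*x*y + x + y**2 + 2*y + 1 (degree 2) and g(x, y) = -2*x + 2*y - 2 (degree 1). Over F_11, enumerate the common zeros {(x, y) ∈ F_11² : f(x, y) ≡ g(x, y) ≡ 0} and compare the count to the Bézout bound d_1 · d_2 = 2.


Common zeros: ∅; count = 0; Bézout bound = 2.

deg(f) = 2, deg(g) = 1, so Bézout bound = 2.
Scan x ∈ F_11. For each x, list the y ∈ F_11 with f(x, y) ≡ 0 and those with g(x, y) ≡ 0 (mod 11); the common zeros in that column are the intersection.
  x = 0: f ≡ 0 at y ∈ {10}; g ≡ 0 at y ∈ {1}; common: ∅.
  x = 1: f ≡ 0 at y ∈ ∅; g ≡ 0 at y ∈ {2}; common: ∅.
  x = 2: f ≡ 0 at y ∈ ∅; g ≡ 0 at y ∈ {3}; common: ∅.
  x = 3: f ≡ 0 at y ∈ ∅; g ≡ 0 at y ∈ {4}; common: ∅.
  x = 4: f ≡ 0 at y ∈ {3}; g ≡ 0 at y ∈ {5}; common: ∅.
  x = 5: f ≡ 0 at y ∈ {3, 5}; g ≡ 0 at y ∈ {6}; common: ∅.
  x = 6: f ≡ 0 at y ∈ {2, 8}; g ≡ 0 at y ∈ {7}; common: ∅.
  x = 7: f ≡ 0 at y ∈ ∅; g ≡ 0 at y ∈ {8}; common: ∅.
  x = 8: f ≡ 0 at y ∈ ∅; g ≡ 0 at y ∈ {9}; common: ∅.
  x = 9: f ≡ 0 at y ∈ {0, 5}; g ≡ 0 at y ∈ {10}; common: ∅.
  x = 10: f ≡ 0 at y ∈ {8, 10}; g ≡ 0 at y ∈ {0}; common: ∅.
Collecting: common zeros = ∅, so the count is 0.
Comparison with the Bézout bound: 0 ≤ 2 = deg(f)·deg(g), as expected for curves with no common component (the affine F_11-count falls short of the bound because intersections may lie at infinity, over extension fields, or carry multiplicity).


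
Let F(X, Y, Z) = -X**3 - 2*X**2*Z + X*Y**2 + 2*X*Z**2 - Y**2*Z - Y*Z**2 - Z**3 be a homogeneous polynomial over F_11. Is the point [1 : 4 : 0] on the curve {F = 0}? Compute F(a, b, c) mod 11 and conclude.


F(1,4,0) ≡ 4 (mod 11); P is NOT on the curve.

Evaluate F(1, 4, 0) term-by-term (mod 11).
  -X**3 ↦ -1·1·1·1 = -1
  -2*X**2*Z ↦ -2·1·1·0 = 0
  X*Y**2 ↦ 1·1·16·1 = 16
  2*X*Z**2 ↦ 2·1·1·0 = 0
  -Y**2*Z ↦ -1·1·16·0 = 0
  -Y*Z**2 ↦ -1·1·4·0 = 0
  -Z**3 ↦ -1·1·1·0 = 0
Sum: F(1, 4, 0) = (-1) + (0) + (16) + (0) + (0) + (0) + (0) = 15.
Reducing mod 11: 15 ≡ 4 (mod 11).
Since F(a, b, c) ≡ 4 ≠ 0 (mod 11), P does NOT lie on the curve.


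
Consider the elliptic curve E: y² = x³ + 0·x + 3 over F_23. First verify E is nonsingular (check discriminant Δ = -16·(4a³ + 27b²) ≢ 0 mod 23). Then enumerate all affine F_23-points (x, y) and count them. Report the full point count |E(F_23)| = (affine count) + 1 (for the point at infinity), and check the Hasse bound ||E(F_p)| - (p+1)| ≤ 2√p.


Affine points = {(0, 7), (0, 16), (1, 2), (1, 21), (5, 6), (5, 17), (6, 9), (6, 14), (7, 1), (7, 22), (8, 3), (8, 20), (11, 0), (12, 11), (12, 12), (18, 4), (18, 19), (19, 10), (19, 13), (21, 8), (21, 15), (22, 5), (22, 18)}; affine count = 23; |E(F_23)| = 24.

Discriminant check: Δ ∝ 4a³ + 27b² = 4·0³ + 27·3² = 4·0 + 27·9 ≡ 13 (mod 23). Nonzero ⇒ E is nonsingular.
For each x ∈ F_23, compute rhs = x³ + 0·x + 3 mod 23, then count y ∈ F_23 with y² ≡ rhs.
  x = 0: rhs = 3, matching y values: 7, 16 (2 points).
  x = 1: rhs = 4, matching y values: 2, 21 (2 points).
  x = 2: rhs = 11, matching y values: none (0 points).
  x = 3: rhs = 7, matching y values: none (0 points).
  x = 4: rhs = 21, matching y values: none (0 points).
  x = 5: rhs = 13, matching y values: 6, 17 (2 points).
  x = 6: rhs = 12, matching y values: 9, 14 (2 points).
  x = 7: rhs = 1, matching y values: 1, 22 (2 points).
  x = 8: rhs = 9, matching y values: 3, 20 (2 points).
  x = 9: rhs = 19, matching y values: none (0 points).
  x = 10: rhs = 14, matching y values: none (0 points).
  x = 11: rhs = 0, matching y values: 0 (1 points).
  x = 12: rhs = 6, matching y values: 11, 12 (2 points).
  x = 13: rhs = 15, matching y values: none (0 points).
  x = 14: rhs = 10, matching y values: none (0 points).
  x = 15: rhs = 20, matching y values: none (0 points).
  x = 16: rhs = 5, matching y values: none (0 points).
  x = 17: rhs = 17, matching y values: none (0 points).
  x = 18: rhs = 16, matching y values: 4, 19 (2 points).
  x = 19: rhs = 8, matching y values: 10, 13 (2 points).
  x = 20: rhs = 22, matching y values: none (0 points).
  x = 21: rhs = 18, matching y values: 8, 15 (2 points).
  x = 22: rhs = 2, matching y values: 5, 18 (2 points).
Total affine count: 23.
Full point count |E(F_23)| = 23 + 1 = 24.
Hasse bound: |24 − (23+1)| = |0| = 0 ≤ 2√23 ≈ 9.5917 ✓.


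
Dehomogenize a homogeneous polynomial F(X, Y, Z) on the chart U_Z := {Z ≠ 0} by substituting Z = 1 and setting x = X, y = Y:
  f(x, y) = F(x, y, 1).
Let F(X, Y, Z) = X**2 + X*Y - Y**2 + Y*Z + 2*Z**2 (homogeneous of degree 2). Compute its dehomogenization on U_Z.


f(x, y) = x**2 + x*y - y**2 + y + 2

On U_Z we set Z = 1. Each monomial c·X^i·Y^j·Z^k in F becomes c·x^i·y^j·1^k = c·x^i·y^j.
Substituting Z = 1: F(X, Y, 1) = x**2 + x*y - y**2 + y + 2.
Note: deg(f) ≤ deg(F) = 2; strict inequality happens when F is divisible by Z (lost terms).


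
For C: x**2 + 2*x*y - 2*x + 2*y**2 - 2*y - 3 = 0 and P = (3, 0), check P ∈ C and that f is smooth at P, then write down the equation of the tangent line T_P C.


Tangent line at P: 4*x + 4*y - 12 = 0.

Step 1: f(3, 0) = 0, so P lies on C.
Step 2: partial derivatives
  f_x(x, y) = 2*x + 2*y - 2, f_y(x, y) = 2*x + 4*y - 2.
  f_x(P) = 4, f_y(P) = 4 (gradient nonzero, so P is smooth).
Step 3: tangent line at P: 4·(x − 3) + 4·(y − 0) = 0.
Expanding: 4*x + 4*y - 12 = 0.


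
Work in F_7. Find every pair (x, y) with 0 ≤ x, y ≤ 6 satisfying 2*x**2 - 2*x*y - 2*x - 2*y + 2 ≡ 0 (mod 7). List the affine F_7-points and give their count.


Affine F_7-points: {(0, 1), (1, 4), (2, 1), (3, 0), (4, 4), (5, 0)}; count = 6.

For each of the 49 pairs (x, y) ∈ F_7², evaluate f(x, y) mod 7. Record the zeros.
  x = 0: [0↦2, 1↦0, 2↦5, 3↦3, 4↦1, 5↦6, 6↦4]  zeros at y ∈ {1}
  x = 1: [0↦2, 1↦5, 2↦1, 3↦4, 4↦0, 5↦3, 6↦6]  zeros at y ∈ {4}
  x = 2: [0↦6, 1↦0, 2↦1, 3↦2, 4↦3, 5↦4, 6↦5]  zeros at y ∈ {1}
  x = 3: [0↦0, 1↦6, 2↦5, 3↦4, 4↦3, 5↦2, 6↦1]  zeros at y ∈ {0}
  x = 4: [0↦5, 1↦2, 2↦6, 3↦3, 4↦0, 5↦4, 6↦1]  zeros at y ∈ {4}
  x = 5: [0↦0, 1↦2, 2↦4, 3↦6, 4↦1, 5↦3, 6↦5]  zeros at y ∈ {0}
  x = 6: [0↦6, 1↦6, 2↦6, 3↦6, 4↦6, 5↦6, 6↦6]  zeros at y ∈ ∅
Collecting zeros: affine points = {(0, 1), (1, 4), (2, 1), (3, 0), (4, 4), (5, 0)}.
Total count |C(F_7)_aff| = 6.


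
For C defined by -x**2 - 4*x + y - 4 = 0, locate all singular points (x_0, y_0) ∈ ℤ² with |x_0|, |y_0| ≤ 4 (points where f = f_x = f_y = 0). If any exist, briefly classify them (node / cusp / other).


No singular points in the scanned grid; C is smooth there.

Compute partial derivatives:
  f_x = -2*x - 4.
  f_y = 1.
f_y = 1 is a nonzero constant, so f_y never vanishes: no point (x, y) can satisfy f = f_x = f_y = 0. In particular no (x, y) ∈ {−4, ..., 4}² is singular; the curve is smooth.


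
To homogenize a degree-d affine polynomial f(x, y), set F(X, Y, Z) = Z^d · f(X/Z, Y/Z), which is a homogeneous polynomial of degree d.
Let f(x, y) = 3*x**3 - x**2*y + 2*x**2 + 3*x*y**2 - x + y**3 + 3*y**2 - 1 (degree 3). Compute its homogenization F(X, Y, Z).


F(X, Y, Z) = 3*X**3 - X**2*Y + 2*X**2*Z + 3*X*Y**2 - X*Z**2 + Y**3 + 3*Y**2*Z - Z**3

deg(f) = 3.
Substitute x = X/Z, y = Y/Z into f, then multiply by Z^3.
  monomial 3·x^3·y^0 ↦ 3·X^3·Y^0·Z^0.
  monomial -1·x^2·y^1 ↦ -1·X^2·Y^1·Z^0.
  monomial 2·x^2·y^0 ↦ 2·X^2·Y^0·Z^1.
  monomial 3·x^1·y^2 ↦ 3·X^1·Y^2·Z^0.
  monomial -1·x^1·y^0 ↦ -1·X^1·Y^0·Z^2.
  monomial 1·x^0·y^3 ↦ 1·X^0·Y^3·Z^0.
  monomial 3·x^0·y^2 ↦ 3·X^0·Y^2·Z^1.
  monomial -1·x^0·y^0 ↦ -1·X^0·Y^0·Z^3.
Collecting: F(X, Y, Z) = 3*X**3 - X**2*Y + 2*X**2*Z + 3*X*Y**2 - X*Z**2 + Y**3 + 3*Y**2*Z - Z**3.


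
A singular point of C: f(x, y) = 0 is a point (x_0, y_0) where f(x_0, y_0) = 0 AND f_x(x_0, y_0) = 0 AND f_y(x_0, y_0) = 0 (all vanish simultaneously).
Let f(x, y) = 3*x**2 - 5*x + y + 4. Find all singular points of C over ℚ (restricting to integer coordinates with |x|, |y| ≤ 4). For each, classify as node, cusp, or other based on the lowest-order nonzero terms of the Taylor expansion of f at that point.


No singular points in the scanned grid; C is smooth there.

Compute partial derivatives:
  f_x = 6*x - 5.
  f_y = 1.
f_y = 1 is a nonzero constant, so f_y never vanishes: no point (x, y) can satisfy f = f_x = f_y = 0. In particular no (x, y) ∈ {−4, ..., 4}² is singular; the curve is smooth.


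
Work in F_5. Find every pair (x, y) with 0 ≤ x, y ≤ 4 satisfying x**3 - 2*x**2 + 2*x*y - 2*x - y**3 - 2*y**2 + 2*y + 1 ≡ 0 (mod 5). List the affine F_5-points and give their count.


Affine F_5-points: {(0, 1), (1, 2), (1, 3), (2, 1), (2, 3), (2, 4), (3, 4), (4, 0), (4, 3)}; count = 9.

For each of the 25 pairs (x, y) ∈ F_5², evaluate f(x, y) mod 5. Record the zeros.
  x = 0: [0↦1, 1↦0, 2↦4, 3↦2, 4↦3]  zeros at y ∈ {1}
  x = 1: [0↦3, 1↦4, 2↦0, 3↦0, 4↦3]  zeros at y ∈ {2, 3}
  x = 2: [0↦2, 1↦0, 2↦3, 3↦0, 4↦0]  zeros at y ∈ {1, 3, 4}
  x = 3: [0↦4, 1↦4, 2↦4, 3↦3, 4↦0]  zeros at y ∈ {4}
  x = 4: [0↦0, 1↦2, 2↦4, 3↦0, 4↦4]  zeros at y ∈ {0, 3}
Collecting zeros: affine points = {(0, 1), (1, 2), (1, 3), (2, 1), (2, 3), (2, 4), (3, 4), (4, 0), (4, 3)}.
Total count |C(F_5)_aff| = 9.


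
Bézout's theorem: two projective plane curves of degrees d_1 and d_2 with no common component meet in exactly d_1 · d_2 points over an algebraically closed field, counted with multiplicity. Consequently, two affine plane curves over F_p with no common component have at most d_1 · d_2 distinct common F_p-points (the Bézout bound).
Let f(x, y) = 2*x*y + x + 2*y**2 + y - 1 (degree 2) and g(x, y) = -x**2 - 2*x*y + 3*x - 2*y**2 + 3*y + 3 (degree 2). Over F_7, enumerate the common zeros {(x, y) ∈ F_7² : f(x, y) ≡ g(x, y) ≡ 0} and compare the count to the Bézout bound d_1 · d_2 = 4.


Common zeros: ∅; count = 0; Bézout bound = 4.

deg(f) = 2, deg(g) = 2, so Bézout bound = 4.
Scan x ∈ F_7. For each x, list the y ∈ F_7 with f(x, y) ≡ 0 and those with g(x, y) ≡ 0 (mod 7); the common zeros in that column are the intersection.
  x = 0: f ≡ 0 at y ∈ {4, 6}; g ≡ 0 at y ∈ ∅; common: ∅.
  x = 1: f ≡ 0 at y ∈ {0, 2}; g ≡ 0 at y ∈ ∅; common: ∅.
  x = 2: f ≡ 0 at y ∈ ∅; g ≡ 0 at y ∈ ∅; common: ∅.
  x = 3: f ≡ 0 at y ∈ ∅; g ≡ 0 at y ∈ ∅; common: ∅.
  x = 4: f ≡ 0 at y ∈ {1, 5}; g ≡ 0 at y ∈ ∅; common: ∅.
  x = 5: f ≡ 0 at y ∈ ∅; g ≡ 0 at y ∈ {0}; common: ∅.
  x = 6: f ≡ 0 at y ∈ ∅; g ≡ 0 at y ∈ ∅; common: ∅.
Collecting: common zeros = ∅, so the count is 0.
Comparison with the Bézout bound: 0 ≤ 4 = deg(f)·deg(g), as expected for curves with no common component (the affine F_7-count falls short of the bound because intersections may lie at infinity, over extension fields, or carry multiplicity).


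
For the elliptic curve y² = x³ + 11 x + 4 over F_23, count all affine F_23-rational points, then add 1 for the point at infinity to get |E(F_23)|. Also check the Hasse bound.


Affine points = {(0, 2), (0, 21), (1, 4), (1, 19), (3, 8), (3, 15), (5, 0), (8, 11), (8, 12), (9, 2), (9, 21), (12, 1), (12, 22), (14, 2), (14, 21), (15, 5), (15, 18), (18, 10), (18, 13), (20, 6), (20, 17)}; affine count = 21; |E(F_23)| = 22.

Discriminant check: Δ ∝ 4a³ + 27b² = 4·11³ + 27·4² = 4·1331 + 27·16 ≡ 6 (mod 23). Nonzero ⇒ E is nonsingular.
For each x ∈ F_23, compute rhs = x³ + 11·x + 4 mod 23, then count y ∈ F_23 with y² ≡ rhs.
  x = 0: rhs = 4, matching y values: 2, 21 (2 points).
  x = 1: rhs = 16, matching y values: 4, 19 (2 points).
  x = 2: rhs = 11, matching y values: none (0 points).
  x = 3: rhs = 18, matching y values: 8, 15 (2 points).
  x = 4: rhs = 20, matching y values: none (0 points).
  x = 5: rhs = 0, matching y values: 0 (1 points).
  x = 6: rhs = 10, matching y values: none (0 points).
  x = 7: rhs = 10, matching y values: none (0 points).
  x = 8: rhs = 6, matching y values: 11, 12 (2 points).
  x = 9: rhs = 4, matching y values: 2, 21 (2 points).
  x = 10: rhs = 10, matching y values: none (0 points).
  x = 11: rhs = 7, matching y values: none (0 points).
  x = 12: rhs = 1, matching y values: 1, 22 (2 points).
  x = 13: rhs = 21, matching y values: none (0 points).
  x = 14: rhs = 4, matching y values: 2, 21 (2 points).
  x = 15: rhs = 2, matching y values: 5, 18 (2 points).
  x = 16: rhs = 21, matching y values: none (0 points).
  x = 17: rhs = 21, matching y values: none (0 points).
  x = 18: rhs = 8, matching y values: 10, 13 (2 points).
  x = 19: rhs = 11, matching y values: none (0 points).
  x = 20: rhs = 13, matching y values: 6, 17 (2 points).
  x = 21: rhs = 20, matching y values: none (0 points).
  x = 22: rhs = 15, matching y values: none (0 points).
Total affine count: 21.
Full point count |E(F_23)| = 21 + 1 = 22.
Hasse bound: |22 − (23+1)| = |-2| = 2 ≤ 2√23 ≈ 9.5917 ✓.


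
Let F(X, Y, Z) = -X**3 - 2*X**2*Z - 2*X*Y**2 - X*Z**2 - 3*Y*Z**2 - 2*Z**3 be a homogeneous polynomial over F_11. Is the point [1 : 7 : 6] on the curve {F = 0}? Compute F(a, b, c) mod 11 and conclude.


F(1,7,6) ≡ 7 (mod 11); P is NOT on the curve.

Evaluate F(1, 7, 6) term-by-term (mod 11).
  -X**3 ↦ -1·1·1·1 = -1
  -2*X**2*Z ↦ -2·1·1·6 = -12
  -2*X*Y**2 ↦ -2·1·49·1 = -98
  -X*Z**2 ↦ -1·1·1·36 = -36
  -3*Y*Z**2 ↦ -3·1·7·36 = -756
  -2*Z**3 ↦ -2·1·1·216 = -432
Sum: F(1, 7, 6) = (-1) + (-12) + (-98) + (-36) + (-756) + (-432) = -1335.
Reducing mod 11: -1335 ≡ 7 (mod 11).
Since F(a, b, c) ≡ 7 ≠ 0 (mod 11), P does NOT lie on the curve.


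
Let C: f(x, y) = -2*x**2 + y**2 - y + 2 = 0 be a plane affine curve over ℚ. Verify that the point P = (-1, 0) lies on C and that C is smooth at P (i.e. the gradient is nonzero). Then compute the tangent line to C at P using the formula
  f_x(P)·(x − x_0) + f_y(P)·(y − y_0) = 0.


Tangent line at P: 4*x - y + 4 = 0.

Step 1: f(-1, 0) = 0, so P lies on C.
Step 2: partial derivatives
  f_x(x, y) = -4*x, f_y(x, y) = 2*y - 1.
  f_x(P) = 4, f_y(P) = -1 (gradient nonzero, so P is smooth).
Step 3: tangent line at P: 4·(x − -1) + -1·(y − 0) = 0.
Expanding: 4*x - y + 4 = 0.


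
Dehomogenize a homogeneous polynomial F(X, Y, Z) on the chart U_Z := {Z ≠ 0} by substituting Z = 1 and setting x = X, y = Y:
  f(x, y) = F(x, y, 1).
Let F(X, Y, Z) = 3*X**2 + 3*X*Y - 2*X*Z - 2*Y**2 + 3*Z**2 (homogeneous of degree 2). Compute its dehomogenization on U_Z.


f(x, y) = 3*x**2 + 3*x*y - 2*x - 2*y**2 + 3

On U_Z we set Z = 1. Each monomial c·X^i·Y^j·Z^k in F becomes c·x^i·y^j·1^k = c·x^i·y^j.
Substituting Z = 1: F(X, Y, 1) = 3*x**2 + 3*x*y - 2*x - 2*y**2 + 3.
Note: deg(f) ≤ deg(F) = 2; strict inequality happens when F is divisible by Z (lost terms).


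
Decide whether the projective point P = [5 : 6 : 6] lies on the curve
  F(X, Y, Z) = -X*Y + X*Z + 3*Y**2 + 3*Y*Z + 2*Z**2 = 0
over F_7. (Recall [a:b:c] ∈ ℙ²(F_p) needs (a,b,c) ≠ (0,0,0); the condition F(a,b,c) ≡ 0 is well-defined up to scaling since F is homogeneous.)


F(5,6,6) ≡ 1 (mod 7); P is NOT on the curve.

Evaluate F(5, 6, 6) term-by-term (mod 7).
  -X*Y ↦ -1·5·6·1 = -30
  X*Z ↦ 1·5·1·6 = 30
  3*Y**2 ↦ 3·1·36·1 = 108
  3*Y*Z ↦ 3·1·6·6 = 108
  2*Z**2 ↦ 2·1·1·36 = 72
Sum: F(5, 6, 6) = (-30) + (30) + (108) + (108) + (72) = 288.
Reducing mod 7: 288 ≡ 1 (mod 7).
Since F(a, b, c) ≡ 1 ≠ 0 (mod 7), P does NOT lie on the curve.


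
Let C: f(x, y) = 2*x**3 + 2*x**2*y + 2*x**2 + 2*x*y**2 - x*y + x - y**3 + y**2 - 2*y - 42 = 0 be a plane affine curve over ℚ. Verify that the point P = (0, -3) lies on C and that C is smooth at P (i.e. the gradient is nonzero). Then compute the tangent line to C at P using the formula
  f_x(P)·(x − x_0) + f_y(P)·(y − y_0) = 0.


Tangent line at P: 22*x - 35*y - 105 = 0.

Step 1: f(0, -3) = 0, so P lies on C.
Step 2: partial derivatives
  f_x(x, y) = 6*x**2 + 4*x*y + 4*x + 2*y**2 - y + 1, f_y(x, y) = 2*x**2 + 4*x*y - x - 3*y**2 + 2*y - 2.
  f_x(P) = 22, f_y(P) = -35 (gradient nonzero, so P is smooth).
Step 3: tangent line at P: 22·(x − 0) + -35·(y − -3) = 0.
Expanding: 22*x - 35*y - 105 = 0.


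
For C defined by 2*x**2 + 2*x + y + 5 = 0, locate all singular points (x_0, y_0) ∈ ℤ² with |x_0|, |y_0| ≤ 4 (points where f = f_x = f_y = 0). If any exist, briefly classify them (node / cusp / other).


No singular points in the scanned grid; C is smooth there.

Compute partial derivatives:
  f_x = 4*x + 2.
  f_y = 1.
f_y = 1 is a nonzero constant, so f_y never vanishes: no point (x, y) can satisfy f = f_x = f_y = 0. In particular no (x, y) ∈ {−4, ..., 4}² is singular; the curve is smooth.


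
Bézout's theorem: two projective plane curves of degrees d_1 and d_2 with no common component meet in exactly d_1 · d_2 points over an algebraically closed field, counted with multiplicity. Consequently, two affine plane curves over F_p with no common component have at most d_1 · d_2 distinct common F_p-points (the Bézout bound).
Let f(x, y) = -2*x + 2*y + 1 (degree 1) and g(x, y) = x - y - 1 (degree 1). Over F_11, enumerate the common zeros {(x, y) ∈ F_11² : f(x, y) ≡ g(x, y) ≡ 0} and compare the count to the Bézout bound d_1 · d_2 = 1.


Common zeros: ∅; count = 0; Bézout bound = 1.

deg(f) = 1, deg(g) = 1, so Bézout bound = 1.
Scan x ∈ F_11. For each x, list the y ∈ F_11 with f(x, y) ≡ 0 and those with g(x, y) ≡ 0 (mod 11); the common zeros in that column are the intersection.
  x = 0: f ≡ 0 at y ∈ {5}; g ≡ 0 at y ∈ {10}; common: ∅.
  x = 1: f ≡ 0 at y ∈ {6}; g ≡ 0 at y ∈ {0}; common: ∅.
  x = 2: f ≡ 0 at y ∈ {7}; g ≡ 0 at y ∈ {1}; common: ∅.
  x = 3: f ≡ 0 at y ∈ {8}; g ≡ 0 at y ∈ {2}; common: ∅.
  x = 4: f ≡ 0 at y ∈ {9}; g ≡ 0 at y ∈ {3}; common: ∅.
  x = 5: f ≡ 0 at y ∈ {10}; g ≡ 0 at y ∈ {4}; common: ∅.
  x = 6: f ≡ 0 at y ∈ {0}; g ≡ 0 at y ∈ {5}; common: ∅.
  x = 7: f ≡ 0 at y ∈ {1}; g ≡ 0 at y ∈ {6}; common: ∅.
  x = 8: f ≡ 0 at y ∈ {2}; g ≡ 0 at y ∈ {7}; common: ∅.
  x = 9: f ≡ 0 at y ∈ {3}; g ≡ 0 at y ∈ {8}; common: ∅.
  x = 10: f ≡ 0 at y ∈ {4}; g ≡ 0 at y ∈ {9}; common: ∅.
Collecting: common zeros = ∅, so the count is 0.
Comparison with the Bézout bound: 0 ≤ 1 = deg(f)·deg(g), as expected for curves with no common component (the affine F_11-count falls short of the bound because intersections may lie at infinity, over extension fields, or carry multiplicity).
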